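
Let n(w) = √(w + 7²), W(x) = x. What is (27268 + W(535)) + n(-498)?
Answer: 27803 + I*√449 ≈ 27803.0 + 21.19*I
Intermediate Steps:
n(w) = √(49 + w) (n(w) = √(w + 49) = √(49 + w))
(27268 + W(535)) + n(-498) = (27268 + 535) + √(49 - 498) = 27803 + √(-449) = 27803 + I*√449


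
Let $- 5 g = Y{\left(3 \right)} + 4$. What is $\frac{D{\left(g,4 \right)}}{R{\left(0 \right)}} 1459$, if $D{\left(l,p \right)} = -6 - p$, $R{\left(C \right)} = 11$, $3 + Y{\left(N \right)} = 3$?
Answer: $- \frac{14590}{11} \approx -1326.4$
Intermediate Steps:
$Y{\left(N \right)} = 0$ ($Y{\left(N \right)} = -3 + 3 = 0$)
$g = - \frac{4}{5}$ ($g = - \frac{0 + 4}{5} = \left(- \frac{1}{5}\right) 4 = - \frac{4}{5} \approx -0.8$)
$\frac{D{\left(g,4 \right)}}{R{\left(0 \right)}} 1459 = \frac{-6 - 4}{11} \cdot 1459 = \left(-6 - 4\right) \frac{1}{11} \cdot 1459 = \left(-10\right) \frac{1}{11} \cdot 1459 = \left(- \frac{10}{11}\right) 1459 = - \frac{14590}{11}$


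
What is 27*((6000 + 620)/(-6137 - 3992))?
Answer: -178740/10129 ≈ -17.646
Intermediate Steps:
27*((6000 + 620)/(-6137 - 3992)) = 27*(6620/(-10129)) = 27*(6620*(-1/10129)) = 27*(-6620/10129) = -178740/10129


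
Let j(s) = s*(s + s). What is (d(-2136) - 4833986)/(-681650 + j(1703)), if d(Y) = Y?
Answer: -2418061/2559384 ≈ -0.94478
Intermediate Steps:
j(s) = 2*s² (j(s) = s*(2*s) = 2*s²)
(d(-2136) - 4833986)/(-681650 + j(1703)) = (-2136 - 4833986)/(-681650 + 2*1703²) = -4836122/(-681650 + 2*2900209) = -4836122/(-681650 + 5800418) = -4836122/5118768 = -4836122*1/5118768 = -2418061/2559384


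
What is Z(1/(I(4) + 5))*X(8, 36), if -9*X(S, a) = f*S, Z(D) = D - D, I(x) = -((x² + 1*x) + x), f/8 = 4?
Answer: 0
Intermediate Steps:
f = 32 (f = 8*4 = 32)
I(x) = -x² - 2*x (I(x) = -((x² + x) + x) = -((x + x²) + x) = -(x² + 2*x) = -x² - 2*x)
Z(D) = 0
X(S, a) = -32*S/9
Z(1/(I(4) + 5))*X(8, 36) = 0*(-32/9*8) = 0*(-256/9) = 0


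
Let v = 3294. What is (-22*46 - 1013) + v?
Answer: 1269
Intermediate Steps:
(-22*46 - 1013) + v = (-22*46 - 1013) + 3294 = (-1012 - 1013) + 3294 = -2025 + 3294 = 1269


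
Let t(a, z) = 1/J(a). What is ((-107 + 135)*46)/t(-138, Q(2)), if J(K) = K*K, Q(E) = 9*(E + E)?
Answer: 24528672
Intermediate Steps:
Q(E) = 18*E (Q(E) = 9*(2*E) = 18*E)
J(K) = K²
t(a, z) = a⁻² (t(a, z) = 1/(a²) = a⁻²)
((-107 + 135)*46)/t(-138, Q(2)) = ((-107 + 135)*46)/((-138)⁻²) = (28*46)/(1/19044) = 1288*19044 = 24528672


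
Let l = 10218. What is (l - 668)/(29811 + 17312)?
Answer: 9550/47123 ≈ 0.20266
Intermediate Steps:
(l - 668)/(29811 + 17312) = (10218 - 668)/(29811 + 17312) = 9550/47123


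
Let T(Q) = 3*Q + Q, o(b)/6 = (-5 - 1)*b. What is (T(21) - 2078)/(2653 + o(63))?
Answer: -1994/385 ≈ -5.1792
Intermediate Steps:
o(b) = -36*b (o(b) = 6*((-5 - 1)*b) = 6*(-6*b) = -36*b)
T(Q) = 4*Q
(T(21) - 2078)/(2653 + o(63)) = (4*21 - 2078)/(2653 - 36*63) = (84 - 2078)/(2653 - 2268) = -1994/385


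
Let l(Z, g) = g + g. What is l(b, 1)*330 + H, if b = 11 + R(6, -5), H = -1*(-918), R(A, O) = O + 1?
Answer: 1578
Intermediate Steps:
R(A, O) = 1 + O
H = 918
b = 7 (b = 11 + (1 - 5) = 11 - 4 = 7)
l(Z, g) = 2*g
l(b, 1)*330 + H = (2*1)*330 + 918 = 2*330 + 918 = 660 + 918 = 1578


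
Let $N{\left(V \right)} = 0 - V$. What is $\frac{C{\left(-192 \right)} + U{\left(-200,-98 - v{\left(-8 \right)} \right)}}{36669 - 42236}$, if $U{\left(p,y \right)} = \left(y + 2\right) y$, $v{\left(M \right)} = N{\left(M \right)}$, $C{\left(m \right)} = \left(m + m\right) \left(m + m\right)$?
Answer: $- \frac{158480}{5567} \approx -28.468$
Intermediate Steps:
$C{\left(m \right)} = 4 m^{2}$ ($C{\left(m \right)} = 2 m 2 m = 4 m^{2}$)
$N{\left(V \right)} = - V$
$v{\left(M \right)} = - M$
$U{\left(p,y \right)} = y \left(2 + y\right)$ ($U{\left(p,y \right)} = \left(2 + y\right) y = y \left(2 + y\right)$)
$\frac{C{\left(-192 \right)} + U{\left(-200,-98 - v{\left(-8 \right)} \right)}}{36669 - 42236} = \frac{4 \left(-192\right)^{2} + \left(-98 - \left(-1\right) \left(-8\right)\right) \left(2 - \left(98 - -8\right)\right)}{36669 - 42236} = \frac{4 \cdot 36864 + \left(-98 - 8\right) \left(2 - 106\right)}{-5567} = \left(147456 + \left(-98 - 8\right) \left(2 - 106\right)\right) \left(- \frac{1}{5567}\right) = \left(147456 - 106 \left(2 - 106\right)\right) \left(- \frac{1}{5567}\right) = \left(147456 - -11024\right) \left(- \frac{1}{5567}\right) = \left(147456 + 11024\right) \left(- \frac{1}{5567}\right) = 158480 \left(- \frac{1}{5567}\right) = - \frac{158480}{5567}$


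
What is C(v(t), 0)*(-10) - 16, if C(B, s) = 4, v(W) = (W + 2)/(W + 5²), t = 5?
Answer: -56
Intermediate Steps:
v(W) = (2 + W)/(25 + W) (v(W) = (2 + W)/(W + 25) = (2 + W)/(25 + W))
C(v(t), 0)*(-10) - 16 = 4*(-10) - 16 = -40 - 16 = -56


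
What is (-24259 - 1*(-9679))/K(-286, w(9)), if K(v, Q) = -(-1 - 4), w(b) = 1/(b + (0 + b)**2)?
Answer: -2916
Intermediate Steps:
w(b) = 1/(b + b**2)
K(v, Q) = 5 (K(v, Q) = -1*(-5) = 5)
(-24259 - 1*(-9679))/K(-286, w(9)) = (-24259 - 1*(-9679))/5 = (-24259 + 9679)*(1/5) = -14580*1/5 = -2916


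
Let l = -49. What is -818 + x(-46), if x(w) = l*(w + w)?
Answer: 3690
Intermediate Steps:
x(w) = -98*w (x(w) = -49*(w + w) = -98*w)
-818 + x(-46) = -818 - 98*(-46) = -818 + 4508 = 3690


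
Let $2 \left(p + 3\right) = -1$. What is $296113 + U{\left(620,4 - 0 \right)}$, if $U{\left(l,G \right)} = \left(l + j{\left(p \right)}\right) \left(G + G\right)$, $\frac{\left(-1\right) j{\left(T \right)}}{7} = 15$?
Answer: $300233$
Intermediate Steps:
$p = - \frac{7}{2}$ ($p = -3 + \frac{1}{2} \left(-1\right) = -3 - \frac{1}{2} = - \frac{7}{2} \approx -3.5$)
$j{\left(T \right)} = -105$ ($j{\left(T \right)} = \left(-7\right) 15 = -105$)
$U{\left(l,G \right)} = 2 G \left(-105 + l\right)$ ($U{\left(l,G \right)} = \left(l - 105\right) \left(G + G\right) = \left(-105 + l\right) 2 G = 2 G \left(-105 + l\right)$)
$296113 + U{\left(620,4 - 0 \right)} = 296113 + 2 \left(4 - 0\right) \left(-105 + 620\right) = 296113 + 2 \left(4 + 0\right) 515 = 296113 + 2 \cdot 4 \cdot 515 = 296113 + 4120 = 300233$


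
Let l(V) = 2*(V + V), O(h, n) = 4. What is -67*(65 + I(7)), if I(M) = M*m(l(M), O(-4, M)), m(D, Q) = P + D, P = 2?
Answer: -18425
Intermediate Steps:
l(V) = 4*V (l(V) = 2*(2*V) = 4*V)
m(D, Q) = 2 + D
I(M) = M*(2 + 4*M)
-67*(65 + I(7)) = -67*(65 + 2*7*(1 + 2*7)) = -67*(65 + 2*7*(1 + 14)) = -67*(65 + 2*7*15) = -67*(65 + 210) = -67*275 = -18425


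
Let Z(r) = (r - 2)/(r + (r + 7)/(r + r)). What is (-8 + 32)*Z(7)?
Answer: 15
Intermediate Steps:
Z(r) = (-2 + r)/(r + (7 + r)/(2*r)) (Z(r) = (-2 + r)/(r + (7 + r)/((2*r))) = (-2 + r)/(r + (7 + r)*(1/(2*r))) = (-2 + r)/(r + (7 + r)/(2*r)))
(-8 + 32)*Z(7) = (-8 + 32)*(2*7*(-2 + 7)/(7 + 7 + 2*7**2)) = 24*(2*7*5/(7 + 7 + 2*49)) = 24*(2*7*5/(7 + 7 + 98)) = 24*(2*7*5/112) = 24*(2*7*(1/112)*5) = 24*(5/8) = 15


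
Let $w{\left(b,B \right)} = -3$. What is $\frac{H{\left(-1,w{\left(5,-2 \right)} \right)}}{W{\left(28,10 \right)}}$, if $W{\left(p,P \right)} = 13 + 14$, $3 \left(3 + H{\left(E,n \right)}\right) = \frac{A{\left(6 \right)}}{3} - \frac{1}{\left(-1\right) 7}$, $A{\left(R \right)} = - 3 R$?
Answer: $- \frac{104}{567} \approx -0.18342$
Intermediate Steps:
$H{\left(E,n \right)} = - \frac{104}{21}$ ($H{\left(E,n \right)} = -3 + \frac{\frac{\left(-3\right) 6}{3} - \frac{1}{\left(-1\right) 7}}{3} = -3 + \frac{\left(-18\right) \frac{1}{3} - \frac{1}{-7}}{3} = -3 + \frac{-6 - - \frac{1}{7}}{3} = -3 + \frac{-6 + \frac{1}{7}}{3} = -3 + \frac{1}{3} \left(- \frac{41}{7}\right) = -3 - \frac{41}{21} = - \frac{104}{21}$)
$W{\left(p,P \right)} = 27$
$\frac{H{\left(-1,w{\left(5,-2 \right)} \right)}}{W{\left(28,10 \right)}} = - \frac{104}{21 \cdot 27} = \left(- \frac{104}{21}\right) \frac{1}{27} = - \frac{104}{567}$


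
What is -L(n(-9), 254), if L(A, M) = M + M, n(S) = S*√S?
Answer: -508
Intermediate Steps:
n(S) = S^(3/2)
L(A, M) = 2*M
-L(n(-9), 254) = -2*254 = -1*508 = -508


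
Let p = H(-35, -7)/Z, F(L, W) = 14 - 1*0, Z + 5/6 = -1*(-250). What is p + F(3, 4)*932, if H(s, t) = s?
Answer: 3901310/299 ≈ 13048.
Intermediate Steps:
Z = 1495/6 (Z = -5/6 - 1*(-250) = -5/6 + 250 = 1495/6 ≈ 249.17)
F(L, W) = 14 (F(L, W) = 14 + 0 = 14)
p = -42/299 (p = -35/1495/6 = -35*6/1495 = -42/299 ≈ -0.14047)
p + F(3, 4)*932 = -42/299 + 14*932 = -42/299 + 13048 = 3901310/299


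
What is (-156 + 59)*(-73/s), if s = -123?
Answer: -7081/123 ≈ -57.569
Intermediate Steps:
(-156 + 59)*(-73/s) = (-156 + 59)*(-73/(-123)) = -(-7081)*(-1)/123 = -97*73/123 = -7081/123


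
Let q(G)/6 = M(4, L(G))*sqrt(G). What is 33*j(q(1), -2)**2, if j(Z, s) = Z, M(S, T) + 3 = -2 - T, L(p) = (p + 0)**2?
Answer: 42768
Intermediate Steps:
L(p) = p**2
M(S, T) = -5 - T (M(S, T) = -3 + (-2 - T) = -5 - T)
q(G) = 6*sqrt(G)*(-5 - G**2) (q(G) = 6*((-5 - G**2)*sqrt(G)) = 6*(sqrt(G)*(-5 - G**2)) = 6*sqrt(G)*(-5 - G**2))
33*j(q(1), -2)**2 = 33*(6*sqrt(1)*(-5 - 1*1**2))**2 = 33*(6*1*(-5 - 1*1))**2 = 33*(6*1*(-5 - 1))**2 = 33*(6*1*(-6))**2 = 33*(-36)**2 = 33*1296 = 42768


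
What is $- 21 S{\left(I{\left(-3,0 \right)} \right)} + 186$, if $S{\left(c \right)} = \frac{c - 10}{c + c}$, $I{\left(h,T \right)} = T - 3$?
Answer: $\frac{281}{2} \approx 140.5$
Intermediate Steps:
$I{\left(h,T \right)} = -3 + T$
$S{\left(c \right)} = \frac{-10 + c}{2 c}$
$- 21 S{\left(I{\left(-3,0 \right)} \right)} + 186 = - 21 \frac{-10 + \left(-3 + 0\right)}{2 \left(-3 + 0\right)} + 186 = - 21 \frac{-10 - 3}{2 \left(-3\right)} + 186 = - 21 \cdot \frac{1}{2} \left(- \frac{1}{3}\right) \left(-13\right) + 186 = \left(-21\right) \frac{13}{6} + 186 = - \frac{91}{2} + 186 = \frac{281}{2}$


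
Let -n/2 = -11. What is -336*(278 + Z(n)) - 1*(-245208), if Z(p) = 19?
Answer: 145416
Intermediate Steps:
n = 22 (n = -2*(-11) = 22)
-336*(278 + Z(n)) - 1*(-245208) = -336*(278 + 19) - 1*(-245208) = -336*297 + 245208 = -99792 + 245208 = 145416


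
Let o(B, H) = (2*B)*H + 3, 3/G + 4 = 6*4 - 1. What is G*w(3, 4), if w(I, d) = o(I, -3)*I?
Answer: -135/19 ≈ -7.1053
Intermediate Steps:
G = 3/19 (G = 3/(-4 + (6*4 - 1)) = 3/(-4 + (24 - 1)) = 3/(-4 + 23) = 3/19 ≈ 0.15789)
o(B, H) = 3 + 2*B*H (o(B, H) = 2*B*H + 3 = 3 + 2*B*H)
w(I, d) = I*(3 - 6*I) (w(I, d) = (3 + 2*I*(-3))*I = (3 - 6*I)*I = I*(3 - 6*I))
G*w(3, 4) = 3*(3*3*(1 - 2*3))/19 = 3*(3*3*(1 - 6))/19 = 3*(3*3*(-5))/19 = (3/19)*(-45) = -135/19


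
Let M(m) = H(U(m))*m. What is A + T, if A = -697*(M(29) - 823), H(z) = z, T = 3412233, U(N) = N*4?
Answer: 1641156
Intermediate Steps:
U(N) = 4*N
M(m) = 4*m² (M(m) = (4*m)*m = 4*m²)
A = -1771077 (A = -697*(4*29² - 823) = -697*(4*841 - 823) = -697*(3364 - 823) = -697*2541 = -1771077)
A + T = -1771077 + 3412233 = 1641156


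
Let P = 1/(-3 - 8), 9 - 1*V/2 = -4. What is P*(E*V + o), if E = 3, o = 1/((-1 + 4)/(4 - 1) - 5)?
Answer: -311/44 ≈ -7.0682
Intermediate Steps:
V = 26 (V = 18 - 2*(-4) = 18 + 8 = 26)
P = -1/11 (P = 1/(-11) = -1/11 ≈ -0.090909)
o = -1/4 (o = 1/(3/3 - 5) = 1/(3*(1/3) - 5) = 1/(1 - 5) = 1/(-4) = -1/4 ≈ -0.25000)
P*(E*V + o) = -(3*26 - 1/4)/11 = -(78 - 1/4)/11 = -1/11*311/4 = -311/44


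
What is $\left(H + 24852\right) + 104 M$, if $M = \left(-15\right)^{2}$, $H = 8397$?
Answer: $56649$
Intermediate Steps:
$M = 225$
$\left(H + 24852\right) + 104 M = \left(8397 + 24852\right) + 104 \cdot 225 = 33249 + 23400 = 56649$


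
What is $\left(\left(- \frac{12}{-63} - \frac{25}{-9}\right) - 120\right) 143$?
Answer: $- \frac{1054339}{63} \approx -16736.0$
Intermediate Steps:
$\left(\left(- \frac{12}{-63} - \frac{25}{-9}\right) - 120\right) 143 = \left(\left(\left(-12\right) \left(- \frac{1}{63}\right) - - \frac{25}{9}\right) - 120\right) 143 = \left(\left(\frac{4}{21} + \frac{25}{9}\right) - 120\right) 143 = \left(\frac{187}{63} - 120\right) 143 = \left(- \frac{7373}{63}\right) 143 = - \frac{1054339}{63}$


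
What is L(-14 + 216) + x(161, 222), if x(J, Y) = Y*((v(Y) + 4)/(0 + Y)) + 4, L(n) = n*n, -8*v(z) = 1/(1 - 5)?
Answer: 1305985/32 ≈ 40812.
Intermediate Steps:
v(z) = 1/32 (v(z) = -1/(8*(1 - 5)) = -⅛/(-4) = -⅛*(-¼) = 1/32)
L(n) = n²
x(J, Y) = 257/32 (x(J, Y) = Y*((1/32 + 4)/(0 + Y)) + 4 = Y*(129/(32*Y)) + 4 = 129/32 + 4 = 257/32)
L(-14 + 216) + x(161, 222) = (-14 + 216)² + 257/32 = 202² + 257/32 = 40804 + 257/32 = 1305985/32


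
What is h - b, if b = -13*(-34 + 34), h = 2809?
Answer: 2809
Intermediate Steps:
b = 0 (b = -13*0 = 0)
h - b = 2809 - 1*0 = 2809 + 0 = 2809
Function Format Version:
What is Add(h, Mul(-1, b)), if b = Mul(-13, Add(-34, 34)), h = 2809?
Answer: 2809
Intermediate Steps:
b = 0 (b = Mul(-13, 0) = 0)
Add(h, Mul(-1, b)) = Add(2809, Mul(-1, 0)) = Add(2809, 0) = 2809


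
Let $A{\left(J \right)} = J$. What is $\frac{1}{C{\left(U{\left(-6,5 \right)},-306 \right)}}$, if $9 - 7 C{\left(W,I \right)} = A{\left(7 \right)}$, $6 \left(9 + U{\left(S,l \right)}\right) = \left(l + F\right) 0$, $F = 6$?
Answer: $\frac{7}{2} \approx 3.5$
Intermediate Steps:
$U{\left(S,l \right)} = -9$ ($U{\left(S,l \right)} = -9 + \frac{\left(l + 6\right) 0}{6} = -9 + \frac{\left(6 + l\right) 0}{6} = -9 + \frac{1}{6} \cdot 0 = -9 + 0 = -9$)
$C{\left(W,I \right)} = \frac{2}{7}$ ($C{\left(W,I \right)} = \frac{9}{7} - 1 = \frac{2}{7}$)
$\frac{1}{C{\left(U{\left(-6,5 \right)},-306 \right)}} = \frac{1}{\frac{2}{7}} = \frac{7}{2}$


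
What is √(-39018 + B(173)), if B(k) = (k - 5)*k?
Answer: 3*I*√1106 ≈ 99.77*I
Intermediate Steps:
B(k) = k*(-5 + k) (B(k) = (-5 + k)*k = k*(-5 + k))
√(-39018 + B(173)) = √(-39018 + 173*(-5 + 173)) = √(-39018 + 173*168) = √(-39018 + 29064) = √(-9954) = 3*I*√1106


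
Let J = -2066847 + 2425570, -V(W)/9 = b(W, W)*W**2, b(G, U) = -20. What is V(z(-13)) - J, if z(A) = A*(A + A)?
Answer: 20205197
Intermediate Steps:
z(A) = 2*A**2 (z(A) = A*(2*A) = 2*A**2)
V(W) = 180*W**2 (V(W) = -(-180)*W**2 = 180*W**2)
J = 358723
V(z(-13)) - J = 180*(2*(-13)**2)**2 - 1*358723 = 180*(2*169)**2 - 358723 = 180*338**2 - 358723 = 180*114244 - 358723 = 20563920 - 358723 = 20205197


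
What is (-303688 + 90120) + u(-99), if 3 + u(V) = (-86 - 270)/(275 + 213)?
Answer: -26055751/122 ≈ -2.1357e+5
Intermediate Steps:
u(V) = -455/122 (u(V) = -3 + (-86 - 270)/(275 + 213) = -3 - 356/488 = -3 - 356*1/488 = -3 - 89/122 = -455/122)
(-303688 + 90120) + u(-99) = (-303688 + 90120) - 455/122 = -213568 - 455/122 = -26055751/122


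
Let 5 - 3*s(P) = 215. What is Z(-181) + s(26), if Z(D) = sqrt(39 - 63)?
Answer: -70 + 2*I*sqrt(6) ≈ -70.0 + 4.899*I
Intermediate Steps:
s(P) = -70 (s(P) = 5/3 - 1/3*215 = 5/3 - 215/3 = -70)
Z(D) = 2*I*sqrt(6) (Z(D) = sqrt(-24) = 2*I*sqrt(6))
Z(-181) + s(26) = 2*I*sqrt(6) - 70 = -70 + 2*I*sqrt(6)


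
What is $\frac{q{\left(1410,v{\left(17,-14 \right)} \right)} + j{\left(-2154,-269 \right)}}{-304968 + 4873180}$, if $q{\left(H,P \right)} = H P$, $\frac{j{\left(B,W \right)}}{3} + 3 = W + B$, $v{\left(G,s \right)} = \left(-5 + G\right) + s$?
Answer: $- \frac{459}{207646} \approx -0.0022105$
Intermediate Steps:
$v{\left(G,s \right)} = -5 + G + s$
$j{\left(B,W \right)} = -9 + 3 B + 3 W$ ($j{\left(B,W \right)} = -9 + 3 \left(W + B\right) = -9 + 3 \left(B + W\right) = -9 + \left(3 B + 3 W\right) = -9 + 3 B + 3 W$)
$\frac{q{\left(1410,v{\left(17,-14 \right)} \right)} + j{\left(-2154,-269 \right)}}{-304968 + 4873180} = \frac{1410 \left(-5 + 17 - 14\right) + \left(-9 + 3 \left(-2154\right) + 3 \left(-269\right)\right)}{-304968 + 4873180} = \frac{1410 \left(-2\right) - 7278}{4568212} = \left(-2820 - 7278\right) \frac{1}{4568212} = \left(-10098\right) \frac{1}{4568212} = - \frac{459}{207646}$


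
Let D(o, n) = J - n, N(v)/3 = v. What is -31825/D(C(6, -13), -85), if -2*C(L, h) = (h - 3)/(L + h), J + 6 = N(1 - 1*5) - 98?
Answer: 31825/31 ≈ 1026.6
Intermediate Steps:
N(v) = 3*v
J = -116 (J = -6 + (3*(1 - 1*5) - 98) = -6 + (3*(1 - 5) - 98) = -6 + (3*(-4) - 98) = -6 + (-12 - 98) = -6 - 110 = -116)
C(L, h) = -(-3 + h)/(2*(L + h)) (C(L, h) = -(h - 3)/(2*(L + h)) = -(-3 + h)/(2*(L + h)))
D(o, n) = -116 - n
-31825/D(C(6, -13), -85) = -31825/(-116 - 1*(-85)) = -31825/(-116 + 85) = -31825/(-31) = -31825*(-1/31) = 31825/31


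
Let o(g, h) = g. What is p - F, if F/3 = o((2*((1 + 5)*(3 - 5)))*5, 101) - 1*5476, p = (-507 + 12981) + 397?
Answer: 29659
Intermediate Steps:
p = 12871 (p = 12474 + 397 = 12871)
F = -16788 (F = 3*((2*((1 + 5)*(3 - 5)))*5 - 1*5476) = 3*((2*(6*(-2)))*5 - 5476) = 3*((2*(-12))*5 - 5476) = 3*(-24*5 - 5476) = 3*(-120 - 5476) = 3*(-5596) = -16788)
p - F = 12871 - 1*(-16788) = 12871 + 16788 = 29659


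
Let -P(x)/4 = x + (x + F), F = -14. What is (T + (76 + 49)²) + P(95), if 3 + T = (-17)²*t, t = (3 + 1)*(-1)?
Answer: 13762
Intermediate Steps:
t = -4 (t = 4*(-1) = -4)
T = -1159 (T = -3 + (-17)²*(-4) = -3 + 289*(-4) = -3 - 1156 = -1159)
P(x) = 56 - 8*x (P(x) = -4*(x + (x - 14)) = -4*(x + (-14 + x)) = -4*(-14 + 2*x) = 56 - 8*x)
(T + (76 + 49)²) + P(95) = (-1159 + (76 + 49)²) + (56 - 8*95) = (-1159 + 125²) + (56 - 760) = (-1159 + 15625) - 704 = 14466 - 704 = 13762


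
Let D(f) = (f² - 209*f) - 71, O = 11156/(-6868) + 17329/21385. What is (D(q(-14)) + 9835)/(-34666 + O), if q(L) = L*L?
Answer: -10190669720/48957601417 ≈ -0.20815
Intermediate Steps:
q(L) = L²
O = -2299144/2824465 (O = 11156*(-1/6868) + 17329*(1/21385) = -2789/1717 + 1333/1645 = -2299144/2824465 ≈ -0.81401)
D(f) = -71 + f² - 209*f
(D(q(-14)) + 9835)/(-34666 + O) = ((-71 + ((-14)²)² - 209*(-14)²) + 9835)/(-34666 - 2299144/2824465) = ((-71 + 196² - 209*196) + 9835)/(-97915202834/2824465) = ((-71 + 38416 - 40964) + 9835)*(-2824465/97915202834) = (-2619 + 9835)*(-2824465/97915202834) = 7216*(-2824465/97915202834) = -10190669720/48957601417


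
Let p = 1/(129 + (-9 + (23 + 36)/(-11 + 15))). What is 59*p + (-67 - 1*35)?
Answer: -54742/539 ≈ -101.56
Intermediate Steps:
p = 4/539 (p = 1/(129 + (-9 + 59/4)) = 1/(129 + 23/4) = 1/(539/4) = 4/539 ≈ 0.0074212)
59*p + (-67 - 1*35) = 59*(4/539) + (-67 - 1*35) = 236/539 + (-67 - 35) = 236/539 - 102 = -54742/539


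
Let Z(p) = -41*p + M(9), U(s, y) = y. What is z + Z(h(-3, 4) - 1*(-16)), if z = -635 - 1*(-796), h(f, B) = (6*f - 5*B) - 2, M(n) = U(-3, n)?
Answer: 1154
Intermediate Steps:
M(n) = n
h(f, B) = -2 - 5*B + 6*f (h(f, B) = (-5*B + 6*f) - 2 = -2 - 5*B + 6*f)
Z(p) = 9 - 41*p (Z(p) = -41*p + 9 = 9 - 41*p)
z = 161 (z = -635 + 796 = 161)
z + Z(h(-3, 4) - 1*(-16)) = 161 + (9 - 41*((-2 - 5*4 + 6*(-3)) - 1*(-16))) = 161 + (9 - 41*((-2 - 20 - 18) + 16)) = 161 + (9 - 41*(-40 + 16)) = 161 + (9 - 41*(-24)) = 161 + (9 + 984) = 161 + 993 = 1154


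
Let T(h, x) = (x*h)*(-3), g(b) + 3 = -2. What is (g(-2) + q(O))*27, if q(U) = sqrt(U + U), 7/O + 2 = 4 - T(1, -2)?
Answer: -135 + 27*I*sqrt(14)/2 ≈ -135.0 + 50.512*I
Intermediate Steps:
g(b) = -5 (g(b) = -3 - 2 = -5)
T(h, x) = -3*h*x (T(h, x) = (h*x)*(-3) = -3*h*x)
O = -7/4 (O = 7/(-2 + (4 - (-3)*(-2))) = 7/(-2 + (4 - 1*6)) = 7/(-2 + (4 - 6)) = 7/(-2 - 2) = 7/(-4) = 7*(-1/4) = -7/4 ≈ -1.7500)
q(U) = sqrt(2)*sqrt(U) (q(U) = sqrt(2*U) = sqrt(2)*sqrt(U))
(g(-2) + q(O))*27 = (-5 + sqrt(2)*sqrt(-7/4))*27 = (-5 + sqrt(2)*(I*sqrt(7)/2))*27 = (-5 + I*sqrt(14)/2)*27 = -135 + 27*I*sqrt(14)/2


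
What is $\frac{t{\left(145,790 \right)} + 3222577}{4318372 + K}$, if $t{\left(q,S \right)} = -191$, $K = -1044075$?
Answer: $\frac{52826}{53677} \approx 0.98415$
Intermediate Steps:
$\frac{t{\left(145,790 \right)} + 3222577}{4318372 + K} = \frac{-191 + 3222577}{4318372 - 1044075} = \frac{3222386}{3274297} = 3222386 \cdot \frac{1}{3274297} = \frac{52826}{53677}$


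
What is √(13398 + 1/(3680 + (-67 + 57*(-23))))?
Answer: √70998737494/2302 ≈ 115.75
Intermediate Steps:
√(13398 + 1/(3680 + (-67 + 57*(-23)))) = √(13398 + 1/(3680 + (-67 - 1311))) = √(13398 + 1/(3680 - 1378)) = √(13398 + 1/2302) = √(30842197/2302) = √70998737494/2302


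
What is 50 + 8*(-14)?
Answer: -62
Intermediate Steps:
50 + 8*(-14) = 50 - 112 = -62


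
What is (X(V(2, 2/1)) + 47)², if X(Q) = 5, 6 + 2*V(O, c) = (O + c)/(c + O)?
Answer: 2704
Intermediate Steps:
V(O, c) = -5/2 (V(O, c) = -3 + ((O + c)/(c + O))/2 = -3 + ((O + c)/(O + c))/2 = -3 + (½)*1 = -3 + ½ = -5/2)
(X(V(2, 2/1)) + 47)² = (5 + 47)² = 52² = 2704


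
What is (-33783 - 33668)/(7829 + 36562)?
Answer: -67451/44391 ≈ -1.5195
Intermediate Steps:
(-33783 - 33668)/(7829 + 36562) = -67451/44391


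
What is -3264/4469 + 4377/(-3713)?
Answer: -31680045/16593397 ≈ -1.9092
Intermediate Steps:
-3264/4469 + 4377/(-3713) = -3264*1/4469 + 4377*(-1/3713) = -3264/4469 - 4377/3713 = -31680045/16593397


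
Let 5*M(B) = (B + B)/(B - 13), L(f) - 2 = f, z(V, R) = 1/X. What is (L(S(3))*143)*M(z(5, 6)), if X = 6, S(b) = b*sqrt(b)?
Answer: -52/35 - 78*sqrt(3)/35 ≈ -5.3457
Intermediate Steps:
S(b) = b**(3/2)
z(V, R) = 1/6
L(f) = 2 + f
M(B) = 2*B/(5*(-13 + B)) (M(B) = ((B + B)/(B - 13))/5 = ((2*B)/(-13 + B))/5 = (2*B/(-13 + B))/5 = 2*B/(5*(-13 + B)))
(L(S(3))*143)*M(z(5, 6)) = ((2 + 3**(3/2))*143)*((2/5)*(1/6)/(-13 + 1/6)) = ((2 + 3*sqrt(3))*143)*((2/5)*(1/6)/(-77/6)) = (286 + 429*sqrt(3))*((2/5)*(1/6)*(-6/77)) = (286 + 429*sqrt(3))*(-2/385) = -52/35 - 78*sqrt(3)/35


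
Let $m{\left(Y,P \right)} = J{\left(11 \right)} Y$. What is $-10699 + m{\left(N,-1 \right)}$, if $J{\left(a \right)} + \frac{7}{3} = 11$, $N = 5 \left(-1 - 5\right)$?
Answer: $-10959$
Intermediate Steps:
$N = -30$ ($N = 5 \left(-6\right) = -30$)
$J{\left(a \right)} = \frac{26}{3}$ ($J{\left(a \right)} = - \frac{7}{3} + 11 = \frac{26}{3}$)
$m{\left(Y,P \right)} = \frac{26 Y}{3}$
$-10699 + m{\left(N,-1 \right)} = -10699 + \frac{26}{3} \left(-30\right) = -10699 - 260 = -10959$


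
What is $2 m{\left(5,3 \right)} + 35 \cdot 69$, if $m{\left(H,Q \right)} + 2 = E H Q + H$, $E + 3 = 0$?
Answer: $2331$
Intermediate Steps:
$E = -3$ ($E = -3 + 0 = -3$)
$m{\left(H,Q \right)} = -2 + H - 3 H Q$ ($m{\left(H,Q \right)} = -2 + \left(- 3 H Q + H\right) = -2 - \left(- H + 3 H Q\right) = -2 + H - 3 H Q$)
$2 m{\left(5,3 \right)} + 35 \cdot 69 = 2 \left(-2 + 5 - 15 \cdot 3\right) + 35 \cdot 69 = 2 \left(-2 + 5 - 45\right) + 2415 = 2 \left(-42\right) + 2415 = -84 + 2415 = 2331$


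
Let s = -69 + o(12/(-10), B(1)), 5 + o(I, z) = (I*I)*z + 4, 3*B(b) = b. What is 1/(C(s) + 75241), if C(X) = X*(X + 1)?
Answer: 625/50002819 ≈ 1.2499e-5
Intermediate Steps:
B(b) = b/3
o(I, z) = -1 + z*I**2 (o(I, z) = -5 + ((I*I)*z + 4) = -5 + (I**2*z + 4) = -5 + (z*I**2 + 4) = -5 + (4 + z*I**2) = -1 + z*I**2)
s = -1738/25 (s = -69 + (-1 + ((1/3)*1)*(12/(-10))**2) = -69 + (-1 + (12*(-1/10))**2/3) = -69 + (-1 + (-6/5)**2/3) = -69 + (-1 + (1/3)*(36/25)) = -69 + (-1 + 12/25) = -69 - 13/25 = -1738/25 ≈ -69.520)
C(X) = X*(1 + X)
1/(C(s) + 75241) = 1/(-1738*(1 - 1738/25)/25 + 75241) = 1/(-1738/25*(-1713/25) + 75241) = 1/(2977194/625 + 75241) = 1/(50002819/625) = 625/50002819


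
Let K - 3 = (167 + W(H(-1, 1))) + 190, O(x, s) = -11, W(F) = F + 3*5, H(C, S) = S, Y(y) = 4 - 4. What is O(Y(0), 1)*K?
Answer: -4136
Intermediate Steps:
Y(y) = 0
W(F) = 15 + F (W(F) = F + 15 = 15 + F)
K = 376 (K = 3 + ((167 + (15 + 1)) + 190) = 3 + ((167 + 16) + 190) = 3 + (183 + 190) = 3 + 373 = 376)
O(Y(0), 1)*K = -11*376 = -4136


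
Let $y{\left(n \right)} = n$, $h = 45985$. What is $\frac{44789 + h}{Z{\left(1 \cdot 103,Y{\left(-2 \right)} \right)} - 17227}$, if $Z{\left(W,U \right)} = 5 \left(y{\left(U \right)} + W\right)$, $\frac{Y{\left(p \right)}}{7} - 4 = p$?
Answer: $- \frac{45387}{8321} \approx -5.4545$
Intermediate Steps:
$Y{\left(p \right)} = 28 + 7 p$
$Z{\left(W,U \right)} = 5 U + 5 W$ ($Z{\left(W,U \right)} = 5 \left(U + W\right) = 5 U + 5 W$)
$\frac{44789 + h}{Z{\left(1 \cdot 103,Y{\left(-2 \right)} \right)} - 17227} = \frac{44789 + 45985}{\left(5 \left(28 + 7 \left(-2\right)\right) + 5 \cdot 1 \cdot 103\right) - 17227} = \frac{90774}{\left(5 \left(28 - 14\right) + 5 \cdot 103\right) - 17227} = \frac{90774}{\left(5 \cdot 14 + 515\right) - 17227} = \frac{90774}{\left(70 + 515\right) - 17227} = \frac{90774}{585 - 17227} = \frac{90774}{-16642} = 90774 \left(- \frac{1}{16642}\right) = - \frac{45387}{8321}$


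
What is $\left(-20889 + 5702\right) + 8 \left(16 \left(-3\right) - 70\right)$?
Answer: $-16131$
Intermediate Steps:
$\left(-20889 + 5702\right) + 8 \left(16 \left(-3\right) - 70\right) = -15187 + 8 \left(-48 - 70\right) = -15187 + 8 \left(-118\right) = -15187 - 944 = -16131$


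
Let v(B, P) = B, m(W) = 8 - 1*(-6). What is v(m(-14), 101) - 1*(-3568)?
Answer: 3582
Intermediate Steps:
m(W) = 14 (m(W) = 8 + 6 = 14)
v(m(-14), 101) - 1*(-3568) = 14 - 1*(-3568) = 14 + 3568 = 3582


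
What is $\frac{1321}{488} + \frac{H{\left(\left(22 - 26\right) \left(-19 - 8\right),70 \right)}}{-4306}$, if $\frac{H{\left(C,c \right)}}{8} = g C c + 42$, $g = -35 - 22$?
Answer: $\frac{843917969}{1050664} \approx 803.22$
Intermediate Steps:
$g = -57$
$H{\left(C,c \right)} = 336 - 456 C c$ ($H{\left(C,c \right)} = 8 \left(- 57 C c + 42\right) = 8 \left(42 - 57 C c\right) = 336 - 456 C c$)
$\frac{1321}{488} + \frac{H{\left(\left(22 - 26\right) \left(-19 - 8\right),70 \right)}}{-4306} = \frac{1321}{488} + \frac{336 - 456 \left(22 - 26\right) \left(-19 - 8\right) 70}{-4306} = 1321 \cdot \frac{1}{488} + \left(336 - 456 \left(\left(-4\right) \left(-27\right)\right) 70\right) \left(- \frac{1}{4306}\right) = \frac{1321}{488} + \left(336 - 49248 \cdot 70\right) \left(- \frac{1}{4306}\right) = \frac{1321}{488} + \left(336 - 3447360\right) \left(- \frac{1}{4306}\right) = \frac{1321}{488} - - \frac{1723512}{2153} = \frac{1321}{488} + \frac{1723512}{2153} = \frac{843917969}{1050664}$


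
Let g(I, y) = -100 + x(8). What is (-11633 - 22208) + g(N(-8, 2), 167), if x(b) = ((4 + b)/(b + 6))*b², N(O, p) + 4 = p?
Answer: -237203/7 ≈ -33886.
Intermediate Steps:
N(O, p) = -4 + p
x(b) = b²*(4 + b)/(6 + b) (x(b) = ((4 + b)/(6 + b))*b² = b²*(4 + b)/(6 + b))
g(I, y) = -316/7 (g(I, y) = -100 + 8²*(4 + 8)/(6 + 8) = -100 + 64*12/14 = -100 + 64*(1/14)*12 = -100 + 384/7 = -316/7)
(-11633 - 22208) + g(N(-8, 2), 167) = (-11633 - 22208) - 316/7 = -33841 - 316/7 = -237203/7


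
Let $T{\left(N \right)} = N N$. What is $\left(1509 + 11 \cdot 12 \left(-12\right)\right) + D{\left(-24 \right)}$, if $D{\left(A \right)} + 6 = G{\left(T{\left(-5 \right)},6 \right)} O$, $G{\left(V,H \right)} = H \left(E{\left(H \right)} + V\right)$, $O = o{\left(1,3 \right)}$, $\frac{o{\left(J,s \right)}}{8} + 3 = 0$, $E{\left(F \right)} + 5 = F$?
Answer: $-3825$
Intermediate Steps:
$E{\left(F \right)} = -5 + F$
$o{\left(J,s \right)} = -24$ ($o{\left(J,s \right)} = -24 + 8 \cdot 0 = -24 + 0 = -24$)
$T{\left(N \right)} = N^{2}$
$O = -24$
$G{\left(V,H \right)} = H \left(-5 + H + V\right)$ ($G{\left(V,H \right)} = H \left(\left(-5 + H\right) + V\right) = H \left(-5 + H + V\right)$)
$D{\left(A \right)} = -3750$ ($D{\left(A \right)} = -6 + 6 \left(-5 + 6 + \left(-5\right)^{2}\right) \left(-24\right) = -6 + 6 \left(-5 + 6 + 25\right) \left(-24\right) = -6 + 6 \cdot 26 \left(-24\right) = -6 + 156 \left(-24\right) = -6 - 3744 = -3750$)
$\left(1509 + 11 \cdot 12 \left(-12\right)\right) + D{\left(-24 \right)} = \left(1509 + 11 \cdot 12 \left(-12\right)\right) - 3750 = \left(1509 + 132 \left(-12\right)\right) - 3750 = \left(1509 - 1584\right) - 3750 = -75 - 3750 = -3825$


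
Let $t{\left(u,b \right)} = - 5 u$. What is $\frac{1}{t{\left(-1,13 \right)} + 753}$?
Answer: $\frac{1}{758} \approx 0.0013193$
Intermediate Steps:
$\frac{1}{t{\left(-1,13 \right)} + 753} = \frac{1}{\left(-5\right) \left(-1\right) + 753} = \frac{1}{5 + 753} = \frac{1}{758}$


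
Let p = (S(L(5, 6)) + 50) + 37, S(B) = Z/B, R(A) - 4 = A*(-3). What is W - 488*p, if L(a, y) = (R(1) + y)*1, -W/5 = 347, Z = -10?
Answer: -304457/7 ≈ -43494.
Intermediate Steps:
R(A) = 4 - 3*A (R(A) = 4 + A*(-3) = 4 - 3*A)
W = -1735 (W = -5*347 = -1735)
L(a, y) = 1 + y (L(a, y) = ((4 - 3*1) + y)*1 = ((4 - 3) + y)*1 = (1 + y)*1 = 1 + y)
S(B) = -10/B
p = 599/7 (p = (-10/(1 + 6) + 50) + 37 = (-10/7 + 50) + 37 = 340/7 + 37 = 599/7 ≈ 85.571)
W - 488*p = -1735 - 488*599/7 = -1735 - 292312/7 = -304457/7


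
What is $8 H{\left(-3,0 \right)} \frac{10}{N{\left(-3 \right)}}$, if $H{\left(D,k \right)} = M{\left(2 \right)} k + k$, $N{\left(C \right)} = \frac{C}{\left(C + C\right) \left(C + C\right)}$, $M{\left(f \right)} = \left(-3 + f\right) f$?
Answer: $0$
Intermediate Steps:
$M{\left(f \right)} = f \left(-3 + f\right)$
$N{\left(C \right)} = \frac{1}{4 C}$ ($N{\left(C \right)} = \frac{C}{2 C 2 C} = \frac{C}{4 C^{2}} = C \frac{1}{4 C^{2}} = \frac{1}{4 C}$)
$H{\left(D,k \right)} = - k$ ($H{\left(D,k \right)} = 2 \left(-3 + 2\right) k + k = 2 \left(-1\right) k + k = - 2 k + k = - k$)
$8 H{\left(-3,0 \right)} \frac{10}{N{\left(-3 \right)}} = 8 \left(\left(-1\right) 0\right) \frac{10}{\frac{1}{4} \frac{1}{-3}} = 8 \cdot 0 \frac{10}{\frac{1}{4} \left(- \frac{1}{3}\right)} = 0 \frac{10}{- \frac{1}{12}} = 0 \cdot 10 \left(-12\right) = 0 \left(-120\right) = 0$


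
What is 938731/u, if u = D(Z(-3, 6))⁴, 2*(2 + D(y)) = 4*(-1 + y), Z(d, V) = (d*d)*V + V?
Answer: 938731/181063936 ≈ 0.0051845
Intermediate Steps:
Z(d, V) = V + V*d² (Z(d, V) = d²*V + V = V*d² + V = V + V*d²)
D(y) = -4 + 2*y (D(y) = -2 + (4*(-1 + y))/2 = -2 + (-4 + 4*y)/2 = -2 + (-2 + 2*y) = -4 + 2*y)
u = 181063936 (u = (-4 + 2*(6*(1 + (-3)²)))⁴ = (-4 + 2*(6*(1 + 9)))⁴ = (-4 + 2*(6*10))⁴ = (-4 + 2*60)⁴ = (-4 + 120)⁴ = 116⁴ = 181063936)
938731/u = 938731/181063936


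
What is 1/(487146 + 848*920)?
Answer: 1/1267306 ≈ 7.8908e-7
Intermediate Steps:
1/(487146 + 848*920) = 1/(487146 + 780160) = 1/1267306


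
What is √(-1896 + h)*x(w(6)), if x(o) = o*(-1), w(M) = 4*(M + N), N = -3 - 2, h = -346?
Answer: -4*I*√2242 ≈ -189.4*I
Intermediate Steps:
N = -5
w(M) = -20 + 4*M (w(M) = 4*(M - 5) = 4*(-5 + M) = -20 + 4*M)
x(o) = -o
√(-1896 + h)*x(w(6)) = √(-1896 - 346)*(-(-20 + 4*6)) = √(-2242)*(-(-20 + 24)) = (I*√2242)*(-1*4) = (I*√2242)*(-4) = -4*I*√2242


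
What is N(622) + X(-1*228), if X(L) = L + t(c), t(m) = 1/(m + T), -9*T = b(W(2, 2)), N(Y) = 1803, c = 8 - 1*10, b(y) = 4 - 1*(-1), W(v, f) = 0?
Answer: 36216/23 ≈ 1574.6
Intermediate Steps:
b(y) = 5 (b(y) = 4 + 1 = 5)
c = -2 (c = 8 - 10 = -2)
T = -5/9 (T = -1/9*5 = -5/9 ≈ -0.55556)
t(m) = 1/(-5/9 + m) (t(m) = 1/(m - 5/9) = 1/(-5/9 + m))
X(L) = -9/23 + L (X(L) = L + 9/(-5 + 9*(-2)) = L + 9/(-5 - 18) = L + 9/(-23) = L + 9*(-1/23) = L - 9/23 = -9/23 + L)
N(622) + X(-1*228) = 1803 + (-9/23 - 1*228) = 1803 + (-9/23 - 228) = 1803 - 5253/23 = 36216/23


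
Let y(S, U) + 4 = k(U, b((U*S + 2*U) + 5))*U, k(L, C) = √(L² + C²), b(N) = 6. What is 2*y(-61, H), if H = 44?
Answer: -8 + 176*√493 ≈ 3899.8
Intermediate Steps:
k(L, C) = √(C² + L²)
y(S, U) = -4 + U*√(36 + U²) (y(S, U) = -4 + √(6² + U²)*U = -4 + √(36 + U²)*U = -4 + U*√(36 + U²))
2*y(-61, H) = 2*(-4 + 44*√(36 + 44²)) = 2*(-4 + 44*√(36 + 1936)) = 2*(-4 + 44*√1972) = 2*(-4 + 44*(2*√493)) = 2*(-4 + 88*√493) = -8 + 176*√493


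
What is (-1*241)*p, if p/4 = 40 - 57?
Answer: 16388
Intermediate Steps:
p = -68 (p = 4*(40 - 57) = 4*(-17) = -68)
(-1*241)*p = -1*241*(-68) = -241*(-68) = 16388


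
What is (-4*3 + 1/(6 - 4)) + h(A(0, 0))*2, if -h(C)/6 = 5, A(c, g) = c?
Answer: -143/2 ≈ -71.500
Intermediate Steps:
h(C) = -30 (h(C) = -6*5 = -30)
(-4*3 + 1/(6 - 4)) + h(A(0, 0))*2 = (-4*3 + 1/(6 - 4)) - 30*2 = (-12 + 1/2) - 60 = (-12 + ½) - 60 = -23/2 - 60 = -143/2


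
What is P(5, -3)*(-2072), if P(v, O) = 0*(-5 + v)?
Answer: 0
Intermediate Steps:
P(v, O) = 0
P(5, -3)*(-2072) = 0*(-2072) = 0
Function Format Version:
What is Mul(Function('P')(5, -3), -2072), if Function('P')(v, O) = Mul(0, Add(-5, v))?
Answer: 0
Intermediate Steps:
Function('P')(v, O) = 0
Mul(Function('P')(5, -3), -2072) = Mul(0, -2072) = 0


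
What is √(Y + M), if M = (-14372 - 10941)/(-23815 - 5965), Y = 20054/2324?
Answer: √319977035/5810 ≈ 3.0788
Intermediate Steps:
Y = 10027/1162 (Y = 20054*(1/2324) = 10027/1162 ≈ 8.6291)
M = 17/20 (M = -25313/(-29780) = -25313*(-1/29780) = 17/20 ≈ 0.85000)
√(Y + M) = √(10027/1162 + 17/20) = √(110147/11620) = √319977035/5810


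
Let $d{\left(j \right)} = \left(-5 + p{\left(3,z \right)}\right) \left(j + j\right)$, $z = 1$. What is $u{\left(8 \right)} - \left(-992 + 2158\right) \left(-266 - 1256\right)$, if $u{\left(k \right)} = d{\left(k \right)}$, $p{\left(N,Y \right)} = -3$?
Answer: $1774524$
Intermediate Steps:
$d{\left(j \right)} = - 16 j$ ($d{\left(j \right)} = \left(-5 - 3\right) \left(j + j\right) = - 8 \cdot 2 j = - 16 j$)
$u{\left(k \right)} = - 16 k$
$u{\left(8 \right)} - \left(-992 + 2158\right) \left(-266 - 1256\right) = \left(-16\right) 8 - \left(-992 + 2158\right) \left(-266 - 1256\right) = -128 - 1166 \left(-1522\right) = -128 - -1774652 = -128 + 1774652 = 1774524$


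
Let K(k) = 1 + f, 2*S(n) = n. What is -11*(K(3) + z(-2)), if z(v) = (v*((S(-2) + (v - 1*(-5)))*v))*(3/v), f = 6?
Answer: 55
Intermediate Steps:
S(n) = n/2
z(v) = 3*v*(4 + v) (z(v) = (v*(((½)*(-2) + (v - 1*(-5)))*v))*(3/v) = (v*((-1 + (v + 5))*v))*(3/v) = (v*((-1 + (5 + v))*v))*(3/v) = (v*((4 + v)*v))*(3/v) = (v*(v*(4 + v)))*(3/v) = (v²*(4 + v))*(3/v) = 3*v*(4 + v))
K(k) = 7 (K(k) = 1 + 6 = 7)
-11*(K(3) + z(-2)) = -11*(7 + 3*(-2)*(4 - 2)) = -11*(7 + 3*(-2)*2) = -11*(7 - 12) = -11*(-5) = 55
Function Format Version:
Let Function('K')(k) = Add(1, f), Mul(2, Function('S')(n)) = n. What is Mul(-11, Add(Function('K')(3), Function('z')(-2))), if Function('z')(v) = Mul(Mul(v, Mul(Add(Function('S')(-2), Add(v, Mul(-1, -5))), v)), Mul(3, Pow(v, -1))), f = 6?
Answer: 55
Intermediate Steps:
Function('S')(n) = Mul(Rational(1, 2), n)
Function('z')(v) = Mul(3, v, Add(4, v)) (Function('z')(v) = Mul(Mul(v, Mul(Add(Mul(Rational(1, 2), -2), Add(v, Mul(-1, -5))), v)), Mul(3, Pow(v, -1))) = Mul(Mul(v, Mul(Add(-1, Add(v, 5)), v)), Mul(3, Pow(v, -1))) = Mul(Mul(v, Mul(Add(-1, Add(5, v)), v)), Mul(3, Pow(v, -1))) = Mul(Mul(v, Mul(Add(4, v), v)), Mul(3, Pow(v, -1))) = Mul(Mul(v, Mul(v, Add(4, v))), Mul(3, Pow(v, -1))) = Mul(Mul(Pow(v, 2), Add(4, v)), Mul(3, Pow(v, -1))) = Mul(3, v, Add(4, v)))
Function('K')(k) = 7 (Function('K')(k) = Add(1, 6) = 7)
Mul(-11, Add(Function('K')(3), Function('z')(-2))) = Mul(-11, Add(7, Mul(3, -2, Add(4, -2)))) = Mul(-11, Add(7, Mul(3, -2, 2))) = Mul(-11, Add(7, -12)) = Mul(-11, -5) = 55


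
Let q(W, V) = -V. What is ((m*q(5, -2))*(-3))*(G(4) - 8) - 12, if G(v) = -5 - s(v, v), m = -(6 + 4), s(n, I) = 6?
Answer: -1152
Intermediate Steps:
m = -10 (m = -1*10 = -10)
G(v) = -11 (G(v) = -5 - 1*6 = -5 - 6 = -11)
((m*q(5, -2))*(-3))*(G(4) - 8) - 12 = (-(-10)*(-2)*(-3))*(-11 - 8) - 12 = (-10*2*(-3))*(-19) - 12 = -20*(-3)*(-19) - 12 = 60*(-19) - 12 = -1140 - 12 = -1152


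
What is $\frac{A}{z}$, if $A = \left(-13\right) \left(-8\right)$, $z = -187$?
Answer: $- \frac{104}{187} \approx -0.55615$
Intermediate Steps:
$A = 104$
$\frac{A}{z} = \frac{104}{-187} = 104 \left(- \frac{1}{187}\right) = - \frac{104}{187}$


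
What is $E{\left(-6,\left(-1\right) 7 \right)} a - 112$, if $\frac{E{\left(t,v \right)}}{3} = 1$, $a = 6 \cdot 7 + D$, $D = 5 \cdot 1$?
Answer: $29$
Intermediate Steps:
$D = 5$
$a = 47$ ($a = 6 \cdot 7 + 5 = 42 + 5 = 47$)
$E{\left(t,v \right)} = 3$ ($E{\left(t,v \right)} = 3 \cdot 1 = 3$)
$E{\left(-6,\left(-1\right) 7 \right)} a - 112 = 3 \cdot 47 - 112 = 141 - 112 = 29$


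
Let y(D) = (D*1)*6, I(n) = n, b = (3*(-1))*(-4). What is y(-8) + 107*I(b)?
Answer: 1236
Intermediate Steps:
b = 12 (b = -3*(-4) = 12)
y(D) = 6*D (y(D) = D*6 = 6*D)
y(-8) + 107*I(b) = 6*(-8) + 107*12 = -48 + 1284 = 1236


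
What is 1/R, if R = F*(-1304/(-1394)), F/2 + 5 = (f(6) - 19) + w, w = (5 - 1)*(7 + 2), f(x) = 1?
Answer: 697/16952 ≈ 0.041116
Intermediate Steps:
w = 36 (w = 4*9 = 36)
F = 26 (F = -10 + 2*((1 - 19) + 36) = -10 + 2*(-18 + 36) = -10 + 2*18 = -10 + 36 = 26)
R = 16952/697 (R = 26*(-1304/(-1394)) = 26*(-1304*(-1/1394)) = 26*(652/697) = 16952/697 ≈ 24.321)
1/R = 1/(16952/697) = 697/16952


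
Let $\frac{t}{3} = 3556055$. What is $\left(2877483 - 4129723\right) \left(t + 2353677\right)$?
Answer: $-16306471426080$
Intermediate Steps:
$t = 10668165$ ($t = 3 \cdot 3556055 = 10668165$)
$\left(2877483 - 4129723\right) \left(t + 2353677\right) = \left(2877483 - 4129723\right) \left(10668165 + 2353677\right) = \left(-1252240\right) 13021842 = -16306471426080$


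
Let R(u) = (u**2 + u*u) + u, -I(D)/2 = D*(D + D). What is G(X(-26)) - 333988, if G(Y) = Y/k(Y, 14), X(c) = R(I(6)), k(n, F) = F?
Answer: -331036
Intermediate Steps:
I(D) = -4*D**2 (I(D) = -2*D*(D + D) = -2*D*2*D = -4*D**2)
R(u) = u + 2*u**2 (R(u) = (u**2 + u**2) + u = 2*u**2 + u = u + 2*u**2)
X(c) = 41328 (X(c) = (-4*6**2)*(1 + 2*(-4*6**2)) = (-4*36)*(1 + 2*(-4*36)) = -144*(1 + 2*(-144)) = -144*(1 - 288) = -144*(-287) = 41328)
G(Y) = Y/14
G(X(-26)) - 333988 = (1/14)*41328 - 333988 = 2952 - 333988 = -331036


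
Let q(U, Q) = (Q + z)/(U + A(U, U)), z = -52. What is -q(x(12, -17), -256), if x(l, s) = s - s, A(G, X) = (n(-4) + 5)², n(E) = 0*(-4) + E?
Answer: 308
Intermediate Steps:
n(E) = E (n(E) = 0 + E = E)
A(G, X) = 1 (A(G, X) = (-4 + 5)² = 1² = 1)
x(l, s) = 0
q(U, Q) = (-52 + Q)/(1 + U) (q(U, Q) = (Q - 52)/(U + 1) = (-52 + Q)/(1 + U))
-q(x(12, -17), -256) = -(-52 - 256)/(1 + 0) = -(-308)/1 = -(-308) = -1*(-308) = 308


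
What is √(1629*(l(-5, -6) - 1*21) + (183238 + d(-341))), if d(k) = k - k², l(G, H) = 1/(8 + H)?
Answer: √132886/2 ≈ 182.27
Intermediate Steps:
√(1629*(l(-5, -6) - 1*21) + (183238 + d(-341))) = √(1629*(1/(8 - 6) - 1*21) + (183238 - 341*(1 - 1*(-341)))) = √(1629*(1/2 - 21) + (183238 - 341*(1 + 341))) = √(1629*(½ - 21) + (183238 - 341*342)) = √(1629*(-41/2) + (183238 - 116622)) = √(-66789/2 + 66616) = √(66443/2) = √132886/2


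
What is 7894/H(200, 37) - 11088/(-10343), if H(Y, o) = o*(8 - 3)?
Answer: 83698922/1913455 ≈ 43.742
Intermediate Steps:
H(Y, o) = 5*o (H(Y, o) = o*5 = 5*o)
7894/H(200, 37) - 11088/(-10343) = 7894/((5*37)) - 11088/(-10343) = 7894/185 - 11088*(-1/10343) = 7894*(1/185) + 11088/10343 = 7894/185 + 11088/10343 = 83698922/1913455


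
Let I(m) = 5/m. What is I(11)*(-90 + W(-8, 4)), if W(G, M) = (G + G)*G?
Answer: 190/11 ≈ 17.273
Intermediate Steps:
W(G, M) = 2*G² (W(G, M) = (2*G)*G = 2*G²)
I(11)*(-90 + W(-8, 4)) = (5/11)*(-90 + 2*(-8)²) = (5*(1/11))*(-90 + 2*64) = 5*(-90 + 128)/11 = (5/11)*38 = 190/11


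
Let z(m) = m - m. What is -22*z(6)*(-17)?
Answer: 0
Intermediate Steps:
z(m) = 0
-22*z(6)*(-17) = -22*0*(-17) = 0*(-17) = 0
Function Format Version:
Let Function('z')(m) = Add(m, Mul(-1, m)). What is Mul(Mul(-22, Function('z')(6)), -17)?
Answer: 0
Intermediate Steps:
Function('z')(m) = 0
Mul(Mul(-22, Function('z')(6)), -17) = Mul(Mul(-22, 0), -17) = Mul(0, -17) = 0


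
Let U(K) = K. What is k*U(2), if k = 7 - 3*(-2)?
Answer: 26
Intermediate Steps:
k = 13 (k = 7 + 6 = 13)
k*U(2) = 13*2 = 26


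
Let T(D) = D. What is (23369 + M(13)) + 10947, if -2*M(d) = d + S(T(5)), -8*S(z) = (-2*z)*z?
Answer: 274451/8 ≈ 34306.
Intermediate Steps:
S(z) = z²/4 (S(z) = -(-2*z)*z/8 = -(-1)*z²/4 = z²/4)
M(d) = -25/8 - d/2 (M(d) = -(d + (¼)*5²)/2 = -(d + (¼)*25)/2 = -(d + 25/4)/2 = -(25/4 + d)/2 = -25/8 - d/2)
(23369 + M(13)) + 10947 = (23369 + (-25/8 - ½*13)) + 10947 = (23369 + (-25/8 - 13/2)) + 10947 = (23369 - 77/8) + 10947 = 186875/8 + 10947 = 274451/8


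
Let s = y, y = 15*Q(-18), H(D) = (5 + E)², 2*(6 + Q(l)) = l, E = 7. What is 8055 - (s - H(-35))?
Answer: 8424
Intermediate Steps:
Q(l) = -6 + l/2
H(D) = 144 (H(D) = (5 + 7)² = 12² = 144)
y = -225 (y = 15*(-6 + (½)*(-18)) = 15*(-6 - 9) = 15*(-15) = -225)
s = -225
8055 - (s - H(-35)) = 8055 - (-225 - 1*144) = 8055 - (-225 - 144) = 8055 - 1*(-369) = 8055 + 369 = 8424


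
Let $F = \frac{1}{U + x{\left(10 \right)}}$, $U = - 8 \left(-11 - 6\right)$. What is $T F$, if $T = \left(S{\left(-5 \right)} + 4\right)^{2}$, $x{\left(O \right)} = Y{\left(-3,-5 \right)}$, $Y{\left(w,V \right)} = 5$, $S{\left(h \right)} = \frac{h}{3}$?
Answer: $\frac{49}{1269} \approx 0.038613$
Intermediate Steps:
$S{\left(h \right)} = \frac{h}{3}$ ($S{\left(h \right)} = h \frac{1}{3} = \frac{h}{3}$)
$U = 136$ ($U = \left(-8\right) \left(-17\right) = 136$)
$x{\left(O \right)} = 5$
$T = \frac{49}{9}$ ($T = \left(\frac{1}{3} \left(-5\right) + 4\right)^{2} = \left(- \frac{5}{3} + 4\right)^{2} = \left(\frac{7}{3}\right)^{2} = \frac{49}{9} \approx 5.4444$)
$F = \frac{1}{141}$ ($F = \frac{1}{136 + 5} = \frac{1}{141} \approx 0.0070922$)
$T F = \frac{49}{9} \cdot \frac{1}{141} = \frac{49}{1269}$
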